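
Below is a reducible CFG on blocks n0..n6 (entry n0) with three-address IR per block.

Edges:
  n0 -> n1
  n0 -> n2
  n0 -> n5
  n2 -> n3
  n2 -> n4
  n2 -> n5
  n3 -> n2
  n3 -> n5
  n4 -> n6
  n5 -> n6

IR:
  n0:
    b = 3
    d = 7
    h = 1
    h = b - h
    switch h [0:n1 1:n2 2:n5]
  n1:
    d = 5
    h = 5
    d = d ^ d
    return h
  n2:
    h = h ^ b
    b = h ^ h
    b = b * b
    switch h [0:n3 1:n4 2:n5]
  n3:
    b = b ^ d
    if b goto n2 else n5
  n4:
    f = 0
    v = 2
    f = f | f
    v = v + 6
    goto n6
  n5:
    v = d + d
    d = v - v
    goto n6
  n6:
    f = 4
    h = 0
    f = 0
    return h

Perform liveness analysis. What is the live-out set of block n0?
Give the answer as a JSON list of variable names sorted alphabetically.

Block summaries:
  n0 def {b,d,h} use ∅
  n1 def {d,h} use ∅
  n2 def {b,h} use {b,h}
  n3 def {b} use {b,d}
  n4 def {f,v} use ∅
  n5 def {d,v} use {d}
  n6 def {f,h} use ∅

Liveness:
  live n0: ∅→{b,d,h}
  live n1: ∅→∅
  live n2: {b,d,h}→{b,d,h}
  live n3: {b,d,h}→{b,d,h}
  live n4: ∅→∅
  live n5: {d}→∅
  live n6: ∅→∅

live-out(n0) = ["b", "d", "h"]

Answer: ["b", "d", "h"]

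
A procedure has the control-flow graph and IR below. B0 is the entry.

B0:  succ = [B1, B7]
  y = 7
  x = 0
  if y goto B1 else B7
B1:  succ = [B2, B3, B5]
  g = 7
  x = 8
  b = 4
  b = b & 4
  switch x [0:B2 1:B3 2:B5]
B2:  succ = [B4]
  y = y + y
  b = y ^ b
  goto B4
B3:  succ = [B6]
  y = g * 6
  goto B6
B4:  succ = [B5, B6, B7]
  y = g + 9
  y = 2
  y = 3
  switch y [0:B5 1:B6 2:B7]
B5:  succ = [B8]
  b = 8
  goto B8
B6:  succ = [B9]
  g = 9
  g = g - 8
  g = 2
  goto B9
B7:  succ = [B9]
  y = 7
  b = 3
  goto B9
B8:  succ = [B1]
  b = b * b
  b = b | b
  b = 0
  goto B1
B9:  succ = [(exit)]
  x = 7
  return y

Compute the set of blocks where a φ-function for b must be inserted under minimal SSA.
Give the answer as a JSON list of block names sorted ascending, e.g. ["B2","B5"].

idom tree: B1←B0 B2←B1 B3←B1 B4←B2 B5←B1 B6←B1 B7←B0 B8←B5 B9←B0
Dom at joins:
  B1: preds {B0,B8}: {B0} ∩ {B0,B1,B5,B8} = {B0}; idom=B0
  B5: preds {B1,B4}: {B0,B1} ∩ {B0,B1,B2,B4} = {B0,B1}; idom=B1
  B6: preds {B3,B4}: {B0,B1,B3} ∩ {B0,B1,B2,B4} = {B0,B1}; idom=B1
  B7: preds {B0,B4}: {B0} ∩ {B0,B1,B2,B4} = {B0}; idom=B0
  B9: preds {B6,B7}: {B0,B1,B6} ∩ {B0,B7} = {B0}; idom=B0

Frontier:
  B1←B0: walk · to B0
  B1←B8: walk B8→B5→B1 to B0
  B5←B1: walk · to B1
  B5←B4: walk B4→B2 to B1
  B6←B3: walk B3 to B1
  B6←B4: walk B4→B2 to B1
  B7←B0: walk · to B0
  B7←B4: walk B4→B2→B1 to B0
  B9←B6: walk B6→B1 to B0
  B9←B7: walk B7 to B0
  B0: DF=∅
  B1: DF={B1,B7,B9}
  B2: DF={B5,B6,B7}
  B3: DF={B6}
  B4: DF={B5,B6,B7}
  B5: DF={B1}
  B6: DF={B9}
  B7: DF={B9}
  B8: DF={B1}
  B9: DF=∅

φ for b: defs {B1,B2,B5,B7,B8}
  DF⁺ = {B1,B5,B6,B7,B9}

Answer: ["B1", "B5", "B6", "B7", "B9"]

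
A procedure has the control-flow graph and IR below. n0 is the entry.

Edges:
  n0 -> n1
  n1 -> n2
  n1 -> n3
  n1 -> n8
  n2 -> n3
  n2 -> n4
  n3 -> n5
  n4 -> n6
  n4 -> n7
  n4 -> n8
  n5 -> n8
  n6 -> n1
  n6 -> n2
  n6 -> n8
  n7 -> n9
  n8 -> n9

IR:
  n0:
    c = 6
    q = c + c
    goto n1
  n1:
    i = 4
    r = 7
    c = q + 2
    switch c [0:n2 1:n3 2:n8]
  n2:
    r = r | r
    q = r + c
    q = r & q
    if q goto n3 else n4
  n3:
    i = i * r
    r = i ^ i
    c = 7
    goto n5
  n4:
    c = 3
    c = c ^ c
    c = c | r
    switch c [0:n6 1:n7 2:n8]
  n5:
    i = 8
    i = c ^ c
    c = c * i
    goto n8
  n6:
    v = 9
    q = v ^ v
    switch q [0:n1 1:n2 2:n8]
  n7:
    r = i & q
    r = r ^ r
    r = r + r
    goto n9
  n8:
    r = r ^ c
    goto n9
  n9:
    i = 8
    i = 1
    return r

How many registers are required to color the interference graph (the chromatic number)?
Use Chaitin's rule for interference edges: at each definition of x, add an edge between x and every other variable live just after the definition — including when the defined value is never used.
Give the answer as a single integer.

Per-block:
  n0: {c,q} / ∅
  n1: {c,i,r} / {q}
  n2: {q,r} / {c,r}
  n3: {c,i,r} / {i,r}
  n4: {c} / {r}
  n5: {c,i} / {c}
  n6: {q,v} / ∅
  n7: {r} / {i,q}
  n8: {r} / {c,r}
  n9: {i} / {r}

Liveness:
  n0 li=∅ lo={q}
  n1 li={q} lo={c,i,r}
  n2 li={c,i,r} lo={i,q,r}
  n3 li={i,r} lo={c,r}
  n4 li={i,q,r} lo={c,i,q,r}
  n5 li={c,r} lo={c,r}
  n6 li={c,i,r} lo={c,i,q,r}
  n7 li={i,q} lo={r}
  n8 li={c,r} lo={r}
  n9 li={r} lo=∅

Interfere edges:
  c: {i,q,r,v}
  i: {c,q,r,v}
  q: {c,i,r}
  r: {c,i,q,v}
  v: {c,i,r}

Colouring:
  lower bound: {c,i,q,r} mutually conflict ⇒ χ ≥ 4
  assign c→c0 i→c1 q→c3 r→c2 v→c3 — no edge inside a register ⇒ χ ≤ 4
  χ = 4

Answer: 4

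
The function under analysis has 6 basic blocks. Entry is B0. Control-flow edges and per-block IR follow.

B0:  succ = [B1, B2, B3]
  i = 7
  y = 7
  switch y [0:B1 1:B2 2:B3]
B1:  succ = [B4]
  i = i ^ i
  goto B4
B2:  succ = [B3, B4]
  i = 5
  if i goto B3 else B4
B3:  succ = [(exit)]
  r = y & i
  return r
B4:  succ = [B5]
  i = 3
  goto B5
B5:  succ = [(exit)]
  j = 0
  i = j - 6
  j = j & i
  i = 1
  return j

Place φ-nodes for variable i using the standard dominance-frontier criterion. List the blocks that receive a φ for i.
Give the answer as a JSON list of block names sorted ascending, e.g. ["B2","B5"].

idom tree: B1←B0 B2←B0 B3←B0 B4←B0 B5←B4
Dom∩ at merges:
  B3: preds {B0,B2}: {B0} ∩ {B0,B2} = {B0}; idom=B0
  B4: preds {B1,B2}: {B0,B1} ∩ {B0,B2} = {B0}; idom=B0

DF walk-up:
  join B3 pred B0: · stop@B0
  join B3 pred B2: B2 stop@B0
  join B4 pred B1: B1 stop@B0
  join B4 pred B2: B2 stop@B0
  B0: DF=∅
  B1: DF={B4}
  B2: DF={B3,B4}
  B3: DF=∅
  B4: DF=∅
  B5: DF=∅

φ for i: defs {B0,B1,B2,B4,B5}
  DF⁺ = {B3,B4}

Answer: ["B3", "B4"]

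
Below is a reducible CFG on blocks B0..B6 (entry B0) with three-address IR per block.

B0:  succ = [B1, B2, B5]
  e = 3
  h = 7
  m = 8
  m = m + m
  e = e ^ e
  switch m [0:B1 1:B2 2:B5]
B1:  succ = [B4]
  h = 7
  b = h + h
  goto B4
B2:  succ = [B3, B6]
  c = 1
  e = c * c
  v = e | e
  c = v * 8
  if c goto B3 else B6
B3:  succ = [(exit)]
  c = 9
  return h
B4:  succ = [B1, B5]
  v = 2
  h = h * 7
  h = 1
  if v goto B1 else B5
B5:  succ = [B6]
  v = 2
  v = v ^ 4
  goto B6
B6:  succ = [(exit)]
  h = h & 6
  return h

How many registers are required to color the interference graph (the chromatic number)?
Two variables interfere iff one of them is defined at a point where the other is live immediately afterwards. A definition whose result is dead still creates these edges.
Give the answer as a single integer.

Per-block:
  B0: def={e,h,m} ue=∅
  B1: def={b,h} ue=∅
  B2: def={c,e,v} ue=∅
  B3: def={c} ue={h}
  B4: def={h,v} ue={h}
  B5: def={v} ue=∅
  B6: def={h} ue={h}

Backward fixpoint:
  B0: in=∅ out={h}
  B1: in=∅ out={h}
  B2: in={h} out={h}
  B3: in={h} out=∅
  B4: in={h} out={h}
  B5: in={h} out={h}
  B6: in={h} out=∅

Conflict graph:
  b — {h}
  c — {h}
  e — {h,m}
  h — {b,c,e,m,v}
  m — {e,h}
  v — {h}

Registers:
  clique {e,h,m} ⇒ need ≥ 3
  assign b→r1 c→r1 e→r1 h→r0 m→r2 v→r1 — no edge inside a register ⇒ χ ≤ 3
  χ = 3

Answer: 3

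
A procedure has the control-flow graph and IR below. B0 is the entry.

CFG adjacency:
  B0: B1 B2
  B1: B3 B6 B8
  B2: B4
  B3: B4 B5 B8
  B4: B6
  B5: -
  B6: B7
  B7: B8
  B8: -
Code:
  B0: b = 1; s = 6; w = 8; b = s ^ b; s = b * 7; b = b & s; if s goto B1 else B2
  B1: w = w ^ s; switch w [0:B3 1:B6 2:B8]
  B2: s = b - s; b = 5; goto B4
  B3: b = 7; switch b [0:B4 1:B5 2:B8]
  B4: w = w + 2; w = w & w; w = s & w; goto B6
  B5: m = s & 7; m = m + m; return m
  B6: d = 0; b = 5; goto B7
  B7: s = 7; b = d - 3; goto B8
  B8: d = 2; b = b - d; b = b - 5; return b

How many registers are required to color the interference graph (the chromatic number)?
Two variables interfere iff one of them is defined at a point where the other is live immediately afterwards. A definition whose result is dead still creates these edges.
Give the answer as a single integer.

Answer: 3

Derivation:
def/use:
  B0: {b,s,w} / ∅
  B1: {w} / {s,w}
  B2: {b,s} / {b,s}
  B3: {b} / ∅
  B4: {w} / {s,w}
  B5: {m} / {s}
  B6: {b,d} / ∅
  B7: {b,s} / {d}
  B8: {b,d} / {b}

Backward fixpoint:
  B0 li=∅ lo={b,s,w}
  B1 li={b,s,w} lo={b,s,w}
  B2 li={b,s,w} lo={s,w}
  B3 li={s,w} lo={b,s,w}
  B4 li={s,w} lo=∅
  B5 li={s} lo=∅
  B6 li=∅ lo={d}
  B7 li={d} lo={b}
  B8 li={b} lo=∅

Interfere edges:
  b — {d,s,w}
  d — {b,s}
  m — ∅
  s — {b,d,w}
  w — {b,s}

Chromatic number:
  {b,d,s} pairwise interfere (3-clique) ⇒ χ ≥ 3
  3-colouring: c0={b,m}  c1={s}  c2={d,w}
  χ = 3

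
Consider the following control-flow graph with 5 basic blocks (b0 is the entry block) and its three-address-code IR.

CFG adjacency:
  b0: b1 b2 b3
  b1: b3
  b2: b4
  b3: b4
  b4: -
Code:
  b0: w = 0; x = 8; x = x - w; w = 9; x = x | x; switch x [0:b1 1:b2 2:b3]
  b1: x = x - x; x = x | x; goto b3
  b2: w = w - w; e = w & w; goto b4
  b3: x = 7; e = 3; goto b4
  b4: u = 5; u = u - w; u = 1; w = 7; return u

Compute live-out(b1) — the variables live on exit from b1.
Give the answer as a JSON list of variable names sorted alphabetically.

Answer: ["w"]

Derivation:
def/use:
  b0 def {w,x} use ∅
  b1 def {x} use {x}
  b2 def {e,w} use {w}
  b3 def {e,x} use ∅
  b4 def {u,w} use {w}

Liveness:
  live b0: ∅→{w,x}
  live b1: {w,x}→{w}
  live b2: {w}→{w}
  live b3: {w}→{w}
  live b4: {w}→∅

live-out(b1) = ["w"]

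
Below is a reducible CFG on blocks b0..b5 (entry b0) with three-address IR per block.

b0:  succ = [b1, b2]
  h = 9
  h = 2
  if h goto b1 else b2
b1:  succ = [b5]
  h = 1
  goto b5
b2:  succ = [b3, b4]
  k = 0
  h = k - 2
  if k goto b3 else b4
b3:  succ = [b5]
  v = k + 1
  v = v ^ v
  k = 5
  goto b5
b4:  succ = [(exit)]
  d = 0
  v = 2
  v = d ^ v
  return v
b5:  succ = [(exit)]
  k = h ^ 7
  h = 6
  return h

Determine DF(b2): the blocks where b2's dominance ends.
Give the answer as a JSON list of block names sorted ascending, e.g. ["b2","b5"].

Answer: ["b5"]

Derivation:
idom tree: b1←b0 b2←b0 b3←b2 b4←b2 b5←b0
Join-block Dom:
  b5: preds {b1,b3}: {b0,b1} ∩ {b0,b2,b3} = {b0}; idom=b0

DF derivation:
  join b5 pred b1: b1 stop@b0
  join b5 pred b3: b3→b2 stop@b0
  b0: DF=∅
  b1: DF={b5}
  b2: DF={b5}
  b3: DF={b5}
  b4: DF=∅
  b5: DF=∅

DF(b2) = ["b5"]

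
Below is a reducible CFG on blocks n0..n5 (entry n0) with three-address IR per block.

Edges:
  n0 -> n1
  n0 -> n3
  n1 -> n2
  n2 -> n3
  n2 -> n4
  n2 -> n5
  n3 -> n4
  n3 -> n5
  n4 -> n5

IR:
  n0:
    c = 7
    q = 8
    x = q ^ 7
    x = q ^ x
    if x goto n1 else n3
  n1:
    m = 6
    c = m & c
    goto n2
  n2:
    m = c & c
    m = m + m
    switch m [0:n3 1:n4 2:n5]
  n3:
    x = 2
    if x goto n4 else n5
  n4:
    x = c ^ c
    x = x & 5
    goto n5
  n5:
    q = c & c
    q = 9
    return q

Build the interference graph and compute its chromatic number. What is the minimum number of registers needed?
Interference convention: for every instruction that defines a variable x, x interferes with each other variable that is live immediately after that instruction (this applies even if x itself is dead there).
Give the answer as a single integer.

Answer: 3

Analysis:
Block summaries:
  n0: def={c,q,x} ue=∅
  n1: def={c,m} ue={c}
  n2: def={m} ue={c}
  n3: def={x} ue=∅
  n4: def={x} ue={c}
  n5: def={q} ue={c}

Backward fixpoint:
  live n0: ∅→{c}
  live n1: {c}→{c}
  live n2: {c}→{c}
  live n3: {c}→{c}
  live n4: {c}→{c}
  live n5: {c}→∅

Conflict graph:
  c — {m,q,x}
  m — {c}
  q — {c,x}
  x — {c,q}

Chromatic number:
  clique {c,q,x} ⇒ need ≥ 3
  3-colouring: R0={c}  R1={m,q}  R2={x}
  χ = 3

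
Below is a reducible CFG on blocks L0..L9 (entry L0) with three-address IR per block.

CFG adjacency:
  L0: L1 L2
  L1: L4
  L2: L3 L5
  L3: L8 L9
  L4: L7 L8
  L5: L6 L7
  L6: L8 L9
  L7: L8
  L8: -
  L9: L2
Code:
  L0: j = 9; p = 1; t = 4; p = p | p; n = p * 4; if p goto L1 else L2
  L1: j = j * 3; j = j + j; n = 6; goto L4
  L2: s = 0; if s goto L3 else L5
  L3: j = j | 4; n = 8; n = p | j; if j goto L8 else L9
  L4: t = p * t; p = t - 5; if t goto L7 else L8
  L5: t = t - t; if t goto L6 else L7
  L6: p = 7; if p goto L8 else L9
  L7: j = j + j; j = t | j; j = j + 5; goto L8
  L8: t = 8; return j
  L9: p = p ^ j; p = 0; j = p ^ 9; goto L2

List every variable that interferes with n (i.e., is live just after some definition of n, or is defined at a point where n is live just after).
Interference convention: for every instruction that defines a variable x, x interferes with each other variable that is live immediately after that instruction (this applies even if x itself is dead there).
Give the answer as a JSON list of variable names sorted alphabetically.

Block summaries:
  L0: def={j,n,p,t} ue=∅
  L1: def={j,n} ue={j}
  L2: def={s} ue=∅
  L3: def={j,n} ue={j,p}
  L4: def={p,t} ue={p,t}
  L5: def={t} ue={t}
  L6: def={p} ue=∅
  L7: def={j} ue={j,t}
  L8: def={t} ue={j}
  L9: def={j,p} ue={j,p}

Backward fixpoint:
  live L0: ∅→{j,p,t}
  live L1: {j,p,t}→{j,p,t}
  live L2: {j,p,t}→{j,p,t}
  live L3: {j,p,t}→{j,p,t}
  live L4: {j,p,t}→{j,t}
  live L5: {j,t}→{j,t}
  live L6: {j,t}→{j,p,t}
  live L7: {j,t}→{j}
  live L8: {j}→∅
  live L9: {j,p,t}→{j,p,t}

Conflict graph:
  j↔{n,p,s,t}
  n↔{j,p,t}
  p↔{j,n,s,t}
  s↔{j,p,t}
  t↔{j,n,p,s}

N(n) = ["j", "p", "t"]

Answer: ["j", "p", "t"]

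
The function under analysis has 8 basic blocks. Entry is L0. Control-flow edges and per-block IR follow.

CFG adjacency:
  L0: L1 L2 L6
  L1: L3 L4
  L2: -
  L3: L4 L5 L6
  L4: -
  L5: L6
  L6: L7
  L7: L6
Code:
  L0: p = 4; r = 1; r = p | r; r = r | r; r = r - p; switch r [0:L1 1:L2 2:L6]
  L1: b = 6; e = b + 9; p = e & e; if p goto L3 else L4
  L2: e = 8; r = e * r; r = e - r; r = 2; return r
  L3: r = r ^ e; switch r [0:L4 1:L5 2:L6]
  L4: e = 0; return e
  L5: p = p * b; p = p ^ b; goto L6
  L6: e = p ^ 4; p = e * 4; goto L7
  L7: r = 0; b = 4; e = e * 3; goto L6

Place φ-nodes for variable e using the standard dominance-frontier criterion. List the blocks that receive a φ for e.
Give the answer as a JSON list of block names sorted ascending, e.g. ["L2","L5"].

idom tree: L1←L0 L2←L0 L3←L1 L4←L1 L5←L3 L6←L0 L7←L6
Dom at joins:
  L4: preds {L1,L3}: {L0,L1} ∩ {L0,L1,L3} = {L0,L1}; idom=L1
  L6: preds {L0,L3,L5,L7}: {L0} ∩ {L0,L1,L3} ∩ {L0,L1,L3,L5} ∩ {L0,L6,L7} = {L0}; idom=L0

DF derivation:
  join L4 pred L1: · stop@L1
  join L4 pred L3: L3 stop@L1
  join L6 pred L0: · stop@L0
  join L6 pred L3: L3→L1 stop@L0
  join L6 pred L5: L5→L3→L1 stop@L0
  join L6 pred L7: L7→L6 stop@L0
  DF(L0)=∅
  DF(L1)={L6}
  DF(L2)=∅
  DF(L3)={L4,L6}
  DF(L4)=∅
  DF(L5)={L6}
  DF(L6)={L6}
  DF(L7)={L6}

φ for e: defs {L1,L2,L4,L6,L7}
  DF⁺ = {L6}

Answer: ["L6"]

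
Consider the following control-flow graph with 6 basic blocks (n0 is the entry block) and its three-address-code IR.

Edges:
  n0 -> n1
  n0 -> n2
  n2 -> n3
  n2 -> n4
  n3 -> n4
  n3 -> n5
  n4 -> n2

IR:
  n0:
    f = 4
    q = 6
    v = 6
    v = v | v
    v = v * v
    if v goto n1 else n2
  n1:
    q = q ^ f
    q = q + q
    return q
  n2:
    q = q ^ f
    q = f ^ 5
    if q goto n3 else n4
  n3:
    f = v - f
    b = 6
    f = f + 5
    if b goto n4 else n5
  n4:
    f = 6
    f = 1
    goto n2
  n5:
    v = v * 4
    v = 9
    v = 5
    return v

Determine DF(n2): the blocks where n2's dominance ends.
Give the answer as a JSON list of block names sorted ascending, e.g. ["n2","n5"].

idom tree: n1←n0 n2←n0 n3←n2 n4←n2 n5←n3
Join-block Dom:
  n2: preds {n0,n4}: {n0} ∩ {n0,n2,n4} = {n0}; idom=n0
  n4: preds {n2,n3}: {n0,n2} ∩ {n0,n2,n3} = {n0,n2}; idom=n2

DF derivation:
  n2←n0: walk · to n0
  n2←n4: walk n4→n2 to n0
  n4←n2: walk · to n2
  n4←n3: walk n3 to n2
  n0 → ∅
  n1 → ∅
  n2 → {n2}
  n3 → {n4}
  n4 → {n2}
  n5 → ∅

DF(n2) = ["n2"]

Answer: ["n2"]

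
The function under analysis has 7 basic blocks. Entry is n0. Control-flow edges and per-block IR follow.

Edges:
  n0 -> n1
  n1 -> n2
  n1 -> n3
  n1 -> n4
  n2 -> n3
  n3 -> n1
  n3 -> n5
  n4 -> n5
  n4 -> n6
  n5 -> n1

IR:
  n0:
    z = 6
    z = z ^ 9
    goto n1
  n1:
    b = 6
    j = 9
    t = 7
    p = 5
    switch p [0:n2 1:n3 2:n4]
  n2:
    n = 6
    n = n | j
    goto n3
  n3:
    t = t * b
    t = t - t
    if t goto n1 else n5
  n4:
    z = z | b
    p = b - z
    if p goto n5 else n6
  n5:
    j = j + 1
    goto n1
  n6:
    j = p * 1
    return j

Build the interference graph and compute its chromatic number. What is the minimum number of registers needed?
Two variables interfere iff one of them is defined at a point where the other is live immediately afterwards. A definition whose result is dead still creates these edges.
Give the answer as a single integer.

Answer: 5

Analysis:
Per-block:
  n0: def={z} ue=∅
  n1: def={b,j,p,t} ue=∅
  n2: def={n} ue={j}
  n3: def={t} ue={b,t}
  n4: def={p,z} ue={b,z}
  n5: def={j} ue={j}
  n6: def={j} ue={p}

Live sets:
  live n0: ∅→{z}
  live n1: {z}→{b,j,t,z}
  live n2: {b,j,t,z}→{b,j,t,z}
  live n3: {b,j,t,z}→{j,z}
  live n4: {b,j,z}→{j,p,z}
  live n5: {j,z}→{z}
  live n6: {p}→∅

Interfere edges:
  b — {j,n,p,t,z}
  j — {b,n,p,t,z}
  n — {b,j,t,z}
  p — {b,j,t,z}
  t — {b,j,n,p,z}
  z — {b,j,n,p,t}

Colouring:
  clique {b,j,n,t,z} ⇒ need ≥ 5
  assign b→c0 j→c1 n→c4 p→c4 t→c2 z→c3 — no edge inside a register ⇒ χ ≤ 5
  χ = 5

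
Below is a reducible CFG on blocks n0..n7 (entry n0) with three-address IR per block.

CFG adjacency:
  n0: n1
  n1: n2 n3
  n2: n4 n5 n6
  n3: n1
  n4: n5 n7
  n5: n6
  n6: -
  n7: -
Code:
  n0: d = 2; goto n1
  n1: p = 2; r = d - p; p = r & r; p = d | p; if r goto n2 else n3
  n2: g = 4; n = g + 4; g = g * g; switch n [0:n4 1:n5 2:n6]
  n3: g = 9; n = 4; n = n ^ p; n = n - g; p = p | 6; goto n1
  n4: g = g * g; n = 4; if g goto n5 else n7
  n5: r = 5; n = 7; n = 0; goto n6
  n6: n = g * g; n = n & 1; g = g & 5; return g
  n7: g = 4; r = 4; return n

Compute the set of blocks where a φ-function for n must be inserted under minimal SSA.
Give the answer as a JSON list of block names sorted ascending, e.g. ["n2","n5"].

Answer: ["n1", "n5", "n6"]

Analysis:
idom tree: n1←n0 n2←n1 n3←n1 n4←n2 n5←n2 n6←n2 n7←n4
Dom at joins:
  n1: preds {n0,n3}: {n0} ∩ {n0,n1,n3} = {n0}; idom=n0
  n5: preds {n2,n4}: {n0,n1,n2} ∩ {n0,n1,n2,n4} = {n0,n1,n2}; idom=n2
  n6: preds {n2,n5}: {n0,n1,n2} ∩ {n0,n1,n2,n5} = {n0,n1,n2}; idom=n2

DF walk-up:
  join n1 pred n0: · stop@n0
  join n1 pred n3: n3→n1 stop@n0
  join n5 pred n2: · stop@n2
  join n5 pred n4: n4 stop@n2
  join n6 pred n2: · stop@n2
  join n6 pred n5: n5 stop@n2
  n0 → ∅
  n1 → {n1}
  n2 → ∅
  n3 → {n1}
  n4 → {n5}
  n5 → {n6}
  n6 → ∅
  n7 → ∅

φ for n: defs {n2,n3,n4,n5,n6}
  DF⁺ = {n1,n5,n6}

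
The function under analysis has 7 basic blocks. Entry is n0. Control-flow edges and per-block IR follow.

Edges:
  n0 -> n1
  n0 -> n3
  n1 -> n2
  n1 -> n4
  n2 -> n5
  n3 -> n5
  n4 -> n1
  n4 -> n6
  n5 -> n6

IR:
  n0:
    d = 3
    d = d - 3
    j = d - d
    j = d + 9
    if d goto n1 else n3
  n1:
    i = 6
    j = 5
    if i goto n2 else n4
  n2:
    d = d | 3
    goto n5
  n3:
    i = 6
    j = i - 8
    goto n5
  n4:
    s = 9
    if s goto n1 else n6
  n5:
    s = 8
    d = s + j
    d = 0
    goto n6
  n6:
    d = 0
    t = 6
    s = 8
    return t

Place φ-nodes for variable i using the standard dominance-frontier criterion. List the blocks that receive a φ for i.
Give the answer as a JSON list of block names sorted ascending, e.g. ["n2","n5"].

Answer: ["n1", "n5", "n6"]

Analysis:
idom tree: n1←n0 n2←n1 n3←n0 n4←n1 n5←n0 n6←n0
Dom at joins:
  n1: preds {n0,n4}: {n0} ∩ {n0,n1,n4} = {n0}; idom=n0
  n5: preds {n2,n3}: {n0,n1,n2} ∩ {n0,n3} = {n0}; idom=n0
  n6: preds {n4,n5}: {n0,n1,n4} ∩ {n0,n5} = {n0}; idom=n0

DF walk-up:
  join n1 pred n0: · stop@n0
  join n1 pred n4: n4→n1 stop@n0
  join n5 pred n2: n2→n1 stop@n0
  join n5 pred n3: n3 stop@n0
  join n6 pred n4: n4→n1 stop@n0
  join n6 pred n5: n5 stop@n0
  DF(n0)=∅
  DF(n1)={n1,n5,n6}
  DF(n2)={n5}
  DF(n3)={n5}
  DF(n4)={n1,n6}
  DF(n5)={n6}
  DF(n6)=∅

φ for i: defs {n1,n3}
  DF⁺ = {n1,n5,n6}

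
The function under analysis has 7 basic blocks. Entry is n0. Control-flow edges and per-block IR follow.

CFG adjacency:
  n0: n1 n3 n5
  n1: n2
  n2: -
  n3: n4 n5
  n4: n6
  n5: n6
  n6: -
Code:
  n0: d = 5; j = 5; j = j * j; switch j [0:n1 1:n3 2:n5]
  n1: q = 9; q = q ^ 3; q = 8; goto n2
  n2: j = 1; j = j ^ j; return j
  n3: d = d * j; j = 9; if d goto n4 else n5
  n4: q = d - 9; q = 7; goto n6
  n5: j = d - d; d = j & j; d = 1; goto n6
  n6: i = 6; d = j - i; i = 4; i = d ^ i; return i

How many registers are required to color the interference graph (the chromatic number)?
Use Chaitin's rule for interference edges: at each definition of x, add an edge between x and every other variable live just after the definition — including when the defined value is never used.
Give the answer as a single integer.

Answer: 3

Working:
Block summaries:
  n0: {d,j} / ∅
  n1: {q} / ∅
  n2: {j} / ∅
  n3: {d,j} / {d,j}
  n4: {q} / {d}
  n5: {d,j} / {d}
  n6: {d,i} / {j}

Backward fixpoint:
  n0 li=∅ lo={d,j}
  n1 li=∅ lo=∅
  n2 li=∅ lo=∅
  n3 li={d,j} lo={d,j}
  n4 li={d,j} lo={j}
  n5 li={d} lo={j}
  n6 li={j} lo=∅

Conflict graph:
  d: {i,j}
  i: {d,j}
  j: {d,i,q}
  q: {j}

Registers:
  clique {d,i,j} ⇒ need ≥ 3
  assign d→r1 i→r2 j→r0 q→r1 — no edge inside a register ⇒ χ ≤ 3
  χ = 3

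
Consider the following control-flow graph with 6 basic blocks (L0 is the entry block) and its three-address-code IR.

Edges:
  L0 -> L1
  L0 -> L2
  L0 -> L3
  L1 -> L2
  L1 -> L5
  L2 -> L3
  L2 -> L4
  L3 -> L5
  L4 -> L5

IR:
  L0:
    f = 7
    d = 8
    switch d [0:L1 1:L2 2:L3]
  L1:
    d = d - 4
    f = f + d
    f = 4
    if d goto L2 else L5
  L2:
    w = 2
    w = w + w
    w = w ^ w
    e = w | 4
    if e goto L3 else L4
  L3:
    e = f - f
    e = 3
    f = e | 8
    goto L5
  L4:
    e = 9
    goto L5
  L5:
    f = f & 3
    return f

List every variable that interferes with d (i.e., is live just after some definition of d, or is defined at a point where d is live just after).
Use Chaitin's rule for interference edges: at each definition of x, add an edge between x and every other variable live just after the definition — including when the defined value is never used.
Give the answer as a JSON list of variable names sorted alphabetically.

def/use:
  L0 def {d,f} use ∅
  L1 def {d,f} use {d,f}
  L2 def {e,w} use ∅
  L3 def {e,f} use {f}
  L4 def {e} use ∅
  L5 def {f} use {f}

Liveness:
  L0: in=∅ out={d,f}
  L1: in={d,f} out={f}
  L2: in={f} out={f}
  L3: in={f} out={f}
  L4: in={f} out={f}
  L5: in={f} out=∅

Interference:
  d↔{f}
  e↔{f}
  f↔{d,e,w}
  w↔{f}

N(d) = ["f"]

Answer: ["f"]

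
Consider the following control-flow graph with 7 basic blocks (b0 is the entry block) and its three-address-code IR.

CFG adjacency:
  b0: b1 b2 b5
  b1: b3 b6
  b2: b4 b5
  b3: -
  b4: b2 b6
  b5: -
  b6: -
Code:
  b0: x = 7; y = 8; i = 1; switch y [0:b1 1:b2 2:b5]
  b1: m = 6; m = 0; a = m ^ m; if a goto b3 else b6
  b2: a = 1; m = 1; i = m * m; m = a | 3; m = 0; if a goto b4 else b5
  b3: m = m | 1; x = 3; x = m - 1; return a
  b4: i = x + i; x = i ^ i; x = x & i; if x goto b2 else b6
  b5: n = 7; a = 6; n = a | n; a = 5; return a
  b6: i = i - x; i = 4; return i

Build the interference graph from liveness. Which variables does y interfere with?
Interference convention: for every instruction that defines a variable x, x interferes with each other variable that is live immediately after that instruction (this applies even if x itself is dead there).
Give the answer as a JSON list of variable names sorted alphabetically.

def/use:
  b0: {i,x,y} / ∅
  b1: {a,m} / ∅
  b2: {a,i,m} / ∅
  b3: {m,x} / {a,m}
  b4: {i,x} / {i,x}
  b5: {a,n} / ∅
  b6: {i} / {i,x}

Backward fixpoint:
  live b0: ∅→{i,x}
  live b1: {i,x}→{a,i,m,x}
  live b2: {x}→{i,x}
  live b3: {a,m}→∅
  live b4: {i,x}→{i,x}
  live b5: ∅→∅
  live b6: {i,x}→∅

Interference:
  a↔{i,m,n,x}
  i↔{a,m,x,y}
  m↔{a,i,x}
  n↔{a}
  x↔{a,i,m,y}
  y↔{i,x}

N(y) = ["i", "x"]

Answer: ["i", "x"]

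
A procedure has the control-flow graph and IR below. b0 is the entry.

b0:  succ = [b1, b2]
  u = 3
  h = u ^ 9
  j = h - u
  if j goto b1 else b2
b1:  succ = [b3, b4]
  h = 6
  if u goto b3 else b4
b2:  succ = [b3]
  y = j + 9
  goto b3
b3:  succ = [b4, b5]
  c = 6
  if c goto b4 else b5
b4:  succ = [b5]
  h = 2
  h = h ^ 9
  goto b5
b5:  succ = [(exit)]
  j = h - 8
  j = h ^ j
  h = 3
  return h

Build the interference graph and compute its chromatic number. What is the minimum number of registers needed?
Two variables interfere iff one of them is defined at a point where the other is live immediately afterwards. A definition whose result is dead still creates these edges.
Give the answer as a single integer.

Answer: 3

Working:
Block summaries:
  b0: def={h,j,u} ue=∅
  b1: def={h} ue={u}
  b2: def={y} ue={j}
  b3: def={c} ue=∅
  b4: def={h} ue=∅
  b5: def={h,j} ue={h}

Liveness:
  b0: in=∅ out={h,j,u}
  b1: in={u} out={h}
  b2: in={h,j} out={h}
  b3: in={h} out={h}
  b4: in=∅ out={h}
  b5: in={h} out=∅

Interference:
  c: {h}
  h: {c,j,u,y}
  j: {h,u}
  u: {h,j}
  y: {h}

Chromatic number:
  {h,j,u} pairwise interfere (3-clique) ⇒ χ ≥ 3
  assign c→R1 h→R0 j→R1 u→R2 y→R1 — no edge inside a register ⇒ χ ≤ 3
  χ = 3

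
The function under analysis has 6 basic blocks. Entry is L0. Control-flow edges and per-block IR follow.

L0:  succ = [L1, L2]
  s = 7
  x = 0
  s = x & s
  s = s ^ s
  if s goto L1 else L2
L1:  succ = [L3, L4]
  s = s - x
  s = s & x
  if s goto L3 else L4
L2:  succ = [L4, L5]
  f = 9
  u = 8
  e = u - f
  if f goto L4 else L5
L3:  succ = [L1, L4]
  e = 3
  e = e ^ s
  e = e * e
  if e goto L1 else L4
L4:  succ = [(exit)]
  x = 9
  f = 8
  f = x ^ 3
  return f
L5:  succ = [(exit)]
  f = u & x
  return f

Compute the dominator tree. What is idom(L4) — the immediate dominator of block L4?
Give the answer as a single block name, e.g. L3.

idom tree: L1←L0 L2←L0 L3←L1 L4←L0 L5←L2
Dom at joins:
  L1: preds {L0,L3}: {L0} ∩ {L0,L1,L3} = {L0}; idom=L0
  L4: preds {L1,L2,L3}: {L0,L1} ∩ {L0,L2} ∩ {L0,L1,L3} = {L0}; idom=L0

idom(L4) = L0

Answer: L0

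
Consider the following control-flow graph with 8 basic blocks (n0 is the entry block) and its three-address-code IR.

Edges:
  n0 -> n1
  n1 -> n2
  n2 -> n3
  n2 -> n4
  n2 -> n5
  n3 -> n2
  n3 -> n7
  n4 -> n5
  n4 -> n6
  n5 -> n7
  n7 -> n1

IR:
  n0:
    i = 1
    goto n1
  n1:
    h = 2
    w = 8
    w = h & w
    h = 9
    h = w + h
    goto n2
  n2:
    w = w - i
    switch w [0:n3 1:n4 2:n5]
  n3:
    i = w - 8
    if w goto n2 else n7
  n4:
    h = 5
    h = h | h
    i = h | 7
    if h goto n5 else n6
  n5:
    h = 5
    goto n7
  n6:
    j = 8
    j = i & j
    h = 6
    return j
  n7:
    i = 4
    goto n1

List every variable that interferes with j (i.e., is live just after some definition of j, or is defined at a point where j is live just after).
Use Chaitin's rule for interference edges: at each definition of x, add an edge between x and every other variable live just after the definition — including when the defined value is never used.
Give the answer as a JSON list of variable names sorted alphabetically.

def/use:
  n0: {i} / ∅
  n1: {h,w} / ∅
  n2: {w} / {i,w}
  n3: {i} / {w}
  n4: {h,i} / ∅
  n5: {h} / ∅
  n6: {h,j} / {i}
  n7: {i} / ∅

Backward fixpoint:
  n0 li=∅ lo={i}
  n1 li={i} lo={i,w}
  n2 li={i,w} lo={w}
  n3 li={w} lo={i,w}
  n4 li=∅ lo={i}
  n5 li=∅ lo=∅
  n6 li={i} lo=∅
  n7 li=∅ lo={i}

Conflict graph:
  h: {i,j,w}
  i: {h,j,w}
  j: {h,i}
  w: {h,i}

N(j) = ["h", "i"]

Answer: ["h", "i"]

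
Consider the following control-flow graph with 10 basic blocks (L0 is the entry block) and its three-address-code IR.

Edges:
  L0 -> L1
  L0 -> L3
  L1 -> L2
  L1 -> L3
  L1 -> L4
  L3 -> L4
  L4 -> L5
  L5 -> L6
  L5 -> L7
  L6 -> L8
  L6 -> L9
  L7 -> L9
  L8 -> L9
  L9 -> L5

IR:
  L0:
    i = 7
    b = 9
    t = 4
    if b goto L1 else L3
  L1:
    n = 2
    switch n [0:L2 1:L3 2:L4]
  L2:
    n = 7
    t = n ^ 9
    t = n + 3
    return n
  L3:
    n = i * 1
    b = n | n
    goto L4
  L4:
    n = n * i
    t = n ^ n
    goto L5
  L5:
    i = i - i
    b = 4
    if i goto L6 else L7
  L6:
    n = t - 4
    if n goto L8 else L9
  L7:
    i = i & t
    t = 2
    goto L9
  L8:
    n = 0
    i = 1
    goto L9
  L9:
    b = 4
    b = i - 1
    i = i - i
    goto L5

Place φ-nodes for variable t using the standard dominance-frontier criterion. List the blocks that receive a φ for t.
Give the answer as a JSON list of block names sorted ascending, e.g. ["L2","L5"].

Answer: ["L5", "L9"]

Working:
idom tree: L1←L0 L2←L1 L3←L0 L4←L0 L5←L4 L6←L5 L7←L5 L8←L6 L9←L5
Join-block Dom:
  L3: preds {L0,L1}: {L0} ∩ {L0,L1} = {L0}; idom=L0
  L4: preds {L1,L3}: {L0,L1} ∩ {L0,L3} = {L0}; idom=L0
  L5: preds {L4,L9}: {L0,L4} ∩ {L0,L4,L5,L9} = {L0,L4}; idom=L4
  L9: preds {L6,L7,L8}: {L0,L4,L5,L6} ∩ {L0,L4,L5,L7} ∩ {L0,L4,L5,L6,L8} = {L0,L4,L5}; idom=L5

DF walk-up:
  L3←L0: walk · to L0
  L3←L1: walk L1 to L0
  L4←L1: walk L1 to L0
  L4←L3: walk L3 to L0
  L5←L4: walk · to L4
  L5←L9: walk L9→L5 to L4
  L9←L6: walk L6 to L5
  L9←L7: walk L7 to L5
  L9←L8: walk L8→L6 to L5
  L0: DF=∅
  L1: DF={L3,L4}
  L2: DF=∅
  L3: DF={L4}
  L4: DF=∅
  L5: DF={L5}
  L6: DF={L9}
  L7: DF={L9}
  L8: DF={L9}
  L9: DF={L5}

φ for t: defs {L0,L2,L4,L7}
  DF⁺ = {L5,L9}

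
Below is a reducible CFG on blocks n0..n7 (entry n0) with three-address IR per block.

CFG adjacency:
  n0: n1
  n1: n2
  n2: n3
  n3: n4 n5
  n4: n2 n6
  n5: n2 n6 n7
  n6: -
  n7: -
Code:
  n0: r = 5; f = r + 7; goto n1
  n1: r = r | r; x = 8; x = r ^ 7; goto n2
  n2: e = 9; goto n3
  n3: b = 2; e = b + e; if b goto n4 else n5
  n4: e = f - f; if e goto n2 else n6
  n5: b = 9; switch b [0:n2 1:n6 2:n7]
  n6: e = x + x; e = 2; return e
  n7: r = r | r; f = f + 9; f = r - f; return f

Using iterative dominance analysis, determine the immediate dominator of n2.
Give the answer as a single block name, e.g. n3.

idom tree: n1←n0 n2←n1 n3←n2 n4←n3 n5←n3 n6←n3 n7←n5
Dom∩ at merges:
  n2: preds {n1,n4,n5}: {n0,n1} ∩ {n0,n1,n2,n3,n4} ∩ {n0,n1,n2,n3,n5} = {n0,n1}; idom=n1
  n6: preds {n4,n5}: {n0,n1,n2,n3,n4} ∩ {n0,n1,n2,n3,n5} = {n0,n1,n2,n3}; idom=n3

idom(n2) = n1

Answer: n1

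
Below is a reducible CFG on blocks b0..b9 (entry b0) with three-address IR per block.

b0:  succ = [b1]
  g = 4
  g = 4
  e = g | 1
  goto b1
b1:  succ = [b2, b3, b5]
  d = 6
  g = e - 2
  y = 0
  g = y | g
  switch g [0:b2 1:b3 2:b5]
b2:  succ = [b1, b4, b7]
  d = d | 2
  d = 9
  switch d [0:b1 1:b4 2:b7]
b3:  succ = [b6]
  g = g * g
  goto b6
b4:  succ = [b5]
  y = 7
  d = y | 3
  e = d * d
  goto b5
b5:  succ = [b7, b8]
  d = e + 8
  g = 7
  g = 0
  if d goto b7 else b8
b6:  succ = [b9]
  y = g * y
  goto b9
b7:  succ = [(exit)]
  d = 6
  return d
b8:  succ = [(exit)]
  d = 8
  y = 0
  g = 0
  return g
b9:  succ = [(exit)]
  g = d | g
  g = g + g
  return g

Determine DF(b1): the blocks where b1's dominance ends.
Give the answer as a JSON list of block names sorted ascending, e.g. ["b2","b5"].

idom tree: b1←b0 b2←b1 b3←b1 b4←b2 b5←b1 b6←b3 b7←b1 b8←b5 b9←b6
Dom at joins:
  b1: preds {b0,b2}: {b0} ∩ {b0,b1,b2} = {b0}; idom=b0
  b5: preds {b1,b4}: {b0,b1} ∩ {b0,b1,b2,b4} = {b0,b1}; idom=b1
  b7: preds {b2,b5}: {b0,b1,b2} ∩ {b0,b1,b5} = {b0,b1}; idom=b1

DF derivation:
  b1←b0: walk · to b0
  b1←b2: walk b2→b1 to b0
  b5←b1: walk · to b1
  b5←b4: walk b4→b2 to b1
  b7←b2: walk b2 to b1
  b7←b5: walk b5 to b1
  DF(b0)=∅
  DF(b1)={b1}
  DF(b2)={b1,b5,b7}
  DF(b3)=∅
  DF(b4)={b5}
  DF(b5)={b7}
  DF(b6)=∅
  DF(b7)=∅
  DF(b8)=∅
  DF(b9)=∅

DF(b1) = ["b1"]

Answer: ["b1"]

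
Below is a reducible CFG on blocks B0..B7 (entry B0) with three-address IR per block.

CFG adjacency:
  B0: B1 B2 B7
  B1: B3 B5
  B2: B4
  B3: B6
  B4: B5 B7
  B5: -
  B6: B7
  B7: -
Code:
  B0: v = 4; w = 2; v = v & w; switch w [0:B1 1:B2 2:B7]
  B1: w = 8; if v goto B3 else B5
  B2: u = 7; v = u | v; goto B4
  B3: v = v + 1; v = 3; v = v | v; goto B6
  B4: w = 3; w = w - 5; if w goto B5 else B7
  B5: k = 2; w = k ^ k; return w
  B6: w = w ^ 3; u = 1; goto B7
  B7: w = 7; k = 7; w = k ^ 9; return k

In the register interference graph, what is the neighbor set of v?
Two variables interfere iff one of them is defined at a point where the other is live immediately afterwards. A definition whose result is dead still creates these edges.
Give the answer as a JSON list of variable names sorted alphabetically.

Per-block:
  B0 def {v,w} use ∅
  B1 def {w} use {v}
  B2 def {u,v} use {v}
  B3 def {v} use {v}
  B4 def {w} use ∅
  B5 def {k,w} use ∅
  B6 def {u,w} use {w}
  B7 def {k,w} use ∅

Backward fixpoint:
  B0 li=∅ lo={v}
  B1 li={v} lo={v,w}
  B2 li={v} lo=∅
  B3 li={v,w} lo={w}
  B4 li=∅ lo=∅
  B5 li=∅ lo=∅
  B6 li={w} lo=∅
  B7 li=∅ lo=∅

Interfere edges:
  k: {w}
  u: {v}
  v: {u,w}
  w: {k,v}

N(v) = ["u", "w"]

Answer: ["u", "w"]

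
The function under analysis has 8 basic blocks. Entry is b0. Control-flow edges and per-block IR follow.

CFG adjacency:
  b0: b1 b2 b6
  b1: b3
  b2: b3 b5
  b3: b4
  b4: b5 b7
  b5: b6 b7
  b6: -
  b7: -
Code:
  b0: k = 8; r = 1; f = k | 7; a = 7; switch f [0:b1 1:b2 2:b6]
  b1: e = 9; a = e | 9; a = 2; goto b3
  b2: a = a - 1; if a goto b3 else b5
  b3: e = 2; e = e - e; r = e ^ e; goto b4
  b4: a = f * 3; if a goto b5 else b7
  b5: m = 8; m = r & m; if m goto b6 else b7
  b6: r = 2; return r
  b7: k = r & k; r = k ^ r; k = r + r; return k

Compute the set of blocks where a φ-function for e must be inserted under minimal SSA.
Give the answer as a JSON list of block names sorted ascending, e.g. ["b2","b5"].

Answer: ["b3", "b5", "b6", "b7"]

Working:
idom tree: b1←b0 b2←b0 b3←b0 b4←b3 b5←b0 b6←b0 b7←b0
Dom at joins:
  b3: preds {b1,b2}: {b0,b1} ∩ {b0,b2} = {b0}; idom=b0
  b5: preds {b2,b4}: {b0,b2} ∩ {b0,b3,b4} = {b0}; idom=b0
  b6: preds {b0,b5}: {b0} ∩ {b0,b5} = {b0}; idom=b0
  b7: preds {b4,b5}: {b0,b3,b4} ∩ {b0,b5} = {b0}; idom=b0

DF walk-up:
  join b3 pred b1: b1 stop@b0
  join b3 pred b2: b2 stop@b0
  join b5 pred b2: b2 stop@b0
  join b5 pred b4: b4→b3 stop@b0
  join b6 pred b0: · stop@b0
  join b6 pred b5: b5 stop@b0
  join b7 pred b4: b4→b3 stop@b0
  join b7 pred b5: b5 stop@b0
  b0: DF=∅
  b1: DF={b3}
  b2: DF={b3,b5}
  b3: DF={b5,b7}
  b4: DF={b5,b7}
  b5: DF={b6,b7}
  b6: DF=∅
  b7: DF=∅

φ for e: defs {b1,b3}
  DF⁺ = {b3,b5,b6,b7}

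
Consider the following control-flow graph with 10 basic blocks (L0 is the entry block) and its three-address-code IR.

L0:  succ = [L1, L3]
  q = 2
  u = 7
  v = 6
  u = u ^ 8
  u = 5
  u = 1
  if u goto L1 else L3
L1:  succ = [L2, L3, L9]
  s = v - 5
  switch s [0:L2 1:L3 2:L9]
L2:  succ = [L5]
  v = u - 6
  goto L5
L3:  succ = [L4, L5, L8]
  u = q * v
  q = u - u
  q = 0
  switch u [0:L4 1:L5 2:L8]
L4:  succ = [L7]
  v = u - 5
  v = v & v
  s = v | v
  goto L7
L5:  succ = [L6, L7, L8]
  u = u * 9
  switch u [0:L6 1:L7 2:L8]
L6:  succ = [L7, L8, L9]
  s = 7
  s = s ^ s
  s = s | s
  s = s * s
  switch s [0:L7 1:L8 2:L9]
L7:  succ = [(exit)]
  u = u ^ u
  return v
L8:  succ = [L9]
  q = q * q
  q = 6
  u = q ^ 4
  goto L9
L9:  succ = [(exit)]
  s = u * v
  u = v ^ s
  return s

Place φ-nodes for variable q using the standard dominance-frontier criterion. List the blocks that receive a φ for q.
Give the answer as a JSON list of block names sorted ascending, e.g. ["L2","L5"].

idom tree: L1←L0 L2←L1 L3←L0 L4←L3 L5←L0 L6←L5 L7←L0 L8←L0 L9←L0
Dom∩ at merges:
  L3: preds {L0,L1}: {L0} ∩ {L0,L1} = {L0}; idom=L0
  L5: preds {L2,L3}: {L0,L1,L2} ∩ {L0,L3} = {L0}; idom=L0
  L7: preds {L4,L5,L6}: {L0,L3,L4} ∩ {L0,L5} ∩ {L0,L5,L6} = {L0}; idom=L0
  L8: preds {L3,L5,L6}: {L0,L3} ∩ {L0,L5} ∩ {L0,L5,L6} = {L0}; idom=L0
  L9: preds {L1,L6,L8}: {L0,L1} ∩ {L0,L5,L6} ∩ {L0,L8} = {L0}; idom=L0

Frontier:
  join L3 pred L0: · stop@L0
  join L3 pred L1: L1 stop@L0
  join L5 pred L2: L2→L1 stop@L0
  join L5 pred L3: L3 stop@L0
  join L7 pred L4: L4→L3 stop@L0
  join L7 pred L5: L5 stop@L0
  join L7 pred L6: L6→L5 stop@L0
  join L8 pred L3: L3 stop@L0
  join L8 pred L5: L5 stop@L0
  join L8 pred L6: L6→L5 stop@L0
  join L9 pred L1: L1 stop@L0
  join L9 pred L6: L6→L5 stop@L0
  join L9 pred L8: L8 stop@L0
  DF(L0)=∅
  DF(L1)={L3,L5,L9}
  DF(L2)={L5}
  DF(L3)={L5,L7,L8}
  DF(L4)={L7}
  DF(L5)={L7,L8,L9}
  DF(L6)={L7,L8,L9}
  DF(L7)=∅
  DF(L8)={L9}
  DF(L9)=∅

φ for q: defs {L0,L3,L8}
  DF⁺ = {L5,L7,L8,L9}

Answer: ["L5", "L7", "L8", "L9"]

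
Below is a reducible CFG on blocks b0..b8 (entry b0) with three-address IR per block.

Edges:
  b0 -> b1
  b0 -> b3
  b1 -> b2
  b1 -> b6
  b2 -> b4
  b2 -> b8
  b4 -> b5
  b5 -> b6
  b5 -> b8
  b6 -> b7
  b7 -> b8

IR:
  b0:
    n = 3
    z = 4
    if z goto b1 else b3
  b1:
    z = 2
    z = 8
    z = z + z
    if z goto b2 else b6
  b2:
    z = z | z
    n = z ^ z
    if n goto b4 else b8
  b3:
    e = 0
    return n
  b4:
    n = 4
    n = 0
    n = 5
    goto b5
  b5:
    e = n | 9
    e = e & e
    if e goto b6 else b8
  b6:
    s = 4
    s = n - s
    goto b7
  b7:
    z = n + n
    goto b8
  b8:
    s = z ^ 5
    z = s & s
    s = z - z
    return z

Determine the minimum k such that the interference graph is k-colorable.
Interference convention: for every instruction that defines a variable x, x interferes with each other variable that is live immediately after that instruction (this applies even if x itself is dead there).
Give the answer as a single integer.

Answer: 3

Working:
def/use:
  b0: {n,z} / ∅
  b1: {z} / ∅
  b2: {n,z} / {z}
  b3: {e} / {n}
  b4: {n} / ∅
  b5: {e} / {n}
  b6: {s} / {n}
  b7: {z} / {n}
  b8: {s,z} / {z}

Backward fixpoint:
  live b0: ∅→{n}
  live b1: {n}→{n,z}
  live b2: {z}→{z}
  live b3: {n}→∅
  live b4: {z}→{n,z}
  live b5: {n,z}→{n,z}
  live b6: {n}→{n}
  live b7: {n}→{z}
  live b8: {z}→∅

Interfere edges:
  e — {n,z}
  n — {e,s,z}
  s — {n,z}
  z — {e,n,s}

Chromatic number:
  lower bound: {e,n,z} mutually conflict ⇒ χ ≥ 3
  3-colouring: c0={n}  c1={z}  c2={e,s}
  χ = 3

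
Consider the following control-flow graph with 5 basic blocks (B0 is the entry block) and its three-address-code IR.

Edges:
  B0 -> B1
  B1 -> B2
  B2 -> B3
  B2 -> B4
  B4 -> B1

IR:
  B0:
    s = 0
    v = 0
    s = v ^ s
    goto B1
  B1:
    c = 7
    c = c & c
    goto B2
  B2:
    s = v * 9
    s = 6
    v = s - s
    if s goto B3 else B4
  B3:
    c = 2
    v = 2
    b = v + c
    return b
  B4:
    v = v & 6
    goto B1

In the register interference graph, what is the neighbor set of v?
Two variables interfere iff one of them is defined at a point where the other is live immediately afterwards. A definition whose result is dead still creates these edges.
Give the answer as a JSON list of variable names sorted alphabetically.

Block summaries:
  B0: {s,v} / ∅
  B1: {c} / ∅
  B2: {s,v} / {v}
  B3: {b,c,v} / ∅
  B4: {v} / {v}

Backward fixpoint:
  B0 li=∅ lo={v}
  B1 li={v} lo={v}
  B2 li={v} lo={v}
  B3 li=∅ lo=∅
  B4 li={v} lo={v}

Interference:
  b: ∅
  c: {v}
  s: {v}
  v: {c,s}

N(v) = ["c", "s"]

Answer: ["c", "s"]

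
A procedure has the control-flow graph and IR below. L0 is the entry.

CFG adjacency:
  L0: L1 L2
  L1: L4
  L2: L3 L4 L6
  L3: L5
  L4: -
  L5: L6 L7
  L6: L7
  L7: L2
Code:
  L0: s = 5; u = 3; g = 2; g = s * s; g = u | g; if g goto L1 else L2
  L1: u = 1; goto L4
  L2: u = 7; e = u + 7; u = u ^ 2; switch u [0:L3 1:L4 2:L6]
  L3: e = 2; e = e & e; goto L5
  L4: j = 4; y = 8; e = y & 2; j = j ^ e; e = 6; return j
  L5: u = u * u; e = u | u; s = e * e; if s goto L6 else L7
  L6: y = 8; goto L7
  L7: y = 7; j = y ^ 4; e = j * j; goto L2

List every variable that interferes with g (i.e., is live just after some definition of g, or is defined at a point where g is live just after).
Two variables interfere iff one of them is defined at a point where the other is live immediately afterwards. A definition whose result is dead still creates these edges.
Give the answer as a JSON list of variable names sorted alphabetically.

Per-block:
  L0: {g,s,u} / ∅
  L1: {u} / ∅
  L2: {e,u} / ∅
  L3: {e} / ∅
  L4: {e,j,y} / ∅
  L5: {e,s,u} / {u}
  L6: {y} / ∅
  L7: {e,j,y} / ∅

Backward fixpoint:
  L0: in=∅ out=∅
  L1: in=∅ out=∅
  L2: in=∅ out={u}
  L3: in={u} out={u}
  L4: in=∅ out=∅
  L5: in={u} out=∅
  L6: in=∅ out=∅
  L7: in=∅ out=∅

Interference:
  e — {j,u}
  g — {s,u}
  j — {e,y}
  s — {g,u}
  u — {e,g,s}
  y — {j}

N(g) = ["s", "u"]

Answer: ["s", "u"]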